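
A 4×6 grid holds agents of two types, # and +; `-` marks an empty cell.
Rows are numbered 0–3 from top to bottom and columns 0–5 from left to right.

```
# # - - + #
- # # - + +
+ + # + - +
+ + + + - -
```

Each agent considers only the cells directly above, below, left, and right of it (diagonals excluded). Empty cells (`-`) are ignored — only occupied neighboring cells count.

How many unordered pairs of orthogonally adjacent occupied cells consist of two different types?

6

Scan each occupied cell's neighbors to the right and below so each pair is counted once.
From row 0: 2 unlike of 5 pairs (running 2/5).
From row 1: 1 unlike of 5 pairs (running 3/10).
From row 2: 3 unlike of 7 pairs (running 6/17).
From row 3: 0 unlike of 3 pairs (running 6/20).
Total adjacent occupied pairs: 20; unlike-type pairs: 6.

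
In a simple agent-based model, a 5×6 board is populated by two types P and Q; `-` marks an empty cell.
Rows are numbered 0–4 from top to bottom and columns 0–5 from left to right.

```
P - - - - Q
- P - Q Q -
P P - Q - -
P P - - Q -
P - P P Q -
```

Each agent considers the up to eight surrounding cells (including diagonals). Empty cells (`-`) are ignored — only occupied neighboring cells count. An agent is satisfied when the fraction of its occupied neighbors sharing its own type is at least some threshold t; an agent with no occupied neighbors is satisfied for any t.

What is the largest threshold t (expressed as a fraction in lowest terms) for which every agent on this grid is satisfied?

1/3

(0,0)P 1/1
(0,5)Q 1/1
(1,1)P 3/3
(1,3)Q 2/2
(1,4)Q 3/3
(2,0)P 4/4
(2,1)P 4/4
(2,3)Q 3/3
(3,0)P 4/4
(3,1)P 5/5
(3,4)Q 2/3
(4,0)P 2/2
(4,2)P 2/2
(4,3)P 1/3
(4,4)Q 1/2
The smallest same-type fraction is 1/3 at (4,3), which reduces to 1/3. Any threshold above that leaves this agent unsatisfied.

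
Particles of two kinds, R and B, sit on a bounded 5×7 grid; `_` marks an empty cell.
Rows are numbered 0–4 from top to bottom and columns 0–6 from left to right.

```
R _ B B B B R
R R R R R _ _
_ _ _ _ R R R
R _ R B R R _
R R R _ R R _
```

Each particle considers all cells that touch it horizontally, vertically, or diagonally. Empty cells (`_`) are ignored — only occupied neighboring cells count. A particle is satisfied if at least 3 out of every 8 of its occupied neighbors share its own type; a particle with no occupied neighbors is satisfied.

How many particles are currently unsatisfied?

Row 0: (0,0)R 2/2 satisfied · (0,2)B 1/4 not · (0,3)B 2/5 satisfied · (0,4)B 2/4 satisfied · (0,5)B 1/3 not · (0,6)R 0/1 not
Row 1: (1,0)R 2/2 satisfied · (1,1)R 3/4 satisfied · (1,2)R 2/4 satisfied · (1,3)R 3/6 satisfied · (1,4)R 3/6 satisfied
Row 2: (2,4)R 5/6 satisfied · (2,5)R 5/5 satisfied · (2,6)R 2/2 satisfied
Row 3: (3,0)R 2/2 satisfied · (3,2)R 2/3 satisfied · (3,3)B 0/5 not · (3,4)R 5/6 satisfied · (3,5)R 6/6 satisfied
Row 4: (4,0)R 2/2 satisfied · (4,1)R 4/4 satisfied · (4,2)R 2/3 satisfied · (4,4)R 3/4 satisfied · (4,5)R 3/3 satisfied
Unsatisfied: (0,2), (0,5), (0,6), (3,3) — 4 in total.

4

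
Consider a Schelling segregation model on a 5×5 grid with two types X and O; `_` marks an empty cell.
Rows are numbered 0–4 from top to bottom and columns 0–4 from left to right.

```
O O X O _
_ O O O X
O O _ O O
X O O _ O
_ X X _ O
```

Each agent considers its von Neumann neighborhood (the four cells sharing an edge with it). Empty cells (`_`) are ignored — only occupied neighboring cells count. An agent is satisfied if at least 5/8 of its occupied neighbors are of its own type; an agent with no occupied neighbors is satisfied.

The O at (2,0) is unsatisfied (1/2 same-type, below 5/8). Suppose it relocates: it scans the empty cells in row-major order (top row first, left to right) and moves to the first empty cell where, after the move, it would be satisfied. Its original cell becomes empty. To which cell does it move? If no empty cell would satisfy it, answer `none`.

Vacating (2,0). Empty cells in order:
  (0,4): 1/2 same-type → still unsatisfied.
  (1,0): 2/2 same-type → satisfied — stop here.

(1,0)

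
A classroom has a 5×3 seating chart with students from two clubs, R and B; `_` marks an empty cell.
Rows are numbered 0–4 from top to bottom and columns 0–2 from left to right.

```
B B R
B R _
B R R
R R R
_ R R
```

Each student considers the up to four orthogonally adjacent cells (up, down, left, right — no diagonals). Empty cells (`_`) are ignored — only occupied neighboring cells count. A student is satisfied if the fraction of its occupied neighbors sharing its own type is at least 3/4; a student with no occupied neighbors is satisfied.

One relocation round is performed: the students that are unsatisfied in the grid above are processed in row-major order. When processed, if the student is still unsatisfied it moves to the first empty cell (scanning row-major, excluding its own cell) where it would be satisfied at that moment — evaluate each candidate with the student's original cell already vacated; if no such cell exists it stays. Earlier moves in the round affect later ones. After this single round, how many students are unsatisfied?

Initially unsatisfied (in order): (0,1), (0,2), (1,0), (1,1), (2,0), (3,0).
  (0,1): no empty cell satisfies it; stays.
  (0,2) → (1,2).
  (1,0): no empty cell satisfies it; stays.
  (1,1) → (4,0).
  (2,0): no empty cell satisfies it; stays.
  (3,0): no empty cell satisfies it; stays.
Resulting grid:
B B _
B _ R
B R R
R R R
R R R
Unsatisfied now: (2,0), (2,1), (3,0).

3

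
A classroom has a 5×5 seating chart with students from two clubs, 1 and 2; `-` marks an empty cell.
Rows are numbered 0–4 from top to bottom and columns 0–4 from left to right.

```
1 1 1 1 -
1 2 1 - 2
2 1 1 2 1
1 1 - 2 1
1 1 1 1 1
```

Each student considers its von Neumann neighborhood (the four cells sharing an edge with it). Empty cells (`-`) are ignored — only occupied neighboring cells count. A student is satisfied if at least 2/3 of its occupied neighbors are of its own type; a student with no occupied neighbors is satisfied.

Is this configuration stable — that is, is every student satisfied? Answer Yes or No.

Row 0: (0,0)1 2/2 ✓ · (0,1)1 2/3 ✓ · (0,2)1 3/3 ✓ · (0,3)1 1/1 ✓
Row 1: (1,0)1 1/3 ✗ · (1,1)2 0/4 ✗ · (1,2)1 2/3 ✓ · (1,4)2 0/1 ✗
Row 2: (2,0)2 0/3 ✗ · (2,1)1 2/4 ✗ · (2,2)1 2/3 ✓ · (2,3)2 1/3 ✗ · (2,4)1 1/3 ✗
Row 3: (3,0)1 2/3 ✓ · (3,1)1 3/3 ✓ · (3,3)2 1/3 ✗ · (3,4)1 2/3 ✓
Row 4: (4,0)1 2/2 ✓ · (4,1)1 3/3 ✓ · (4,2)1 2/2 ✓ · (4,3)1 2/3 ✓ · (4,4)1 2/2 ✓
For instance (1,0) has only 1/3 same-type neighbors, below 2/3.

No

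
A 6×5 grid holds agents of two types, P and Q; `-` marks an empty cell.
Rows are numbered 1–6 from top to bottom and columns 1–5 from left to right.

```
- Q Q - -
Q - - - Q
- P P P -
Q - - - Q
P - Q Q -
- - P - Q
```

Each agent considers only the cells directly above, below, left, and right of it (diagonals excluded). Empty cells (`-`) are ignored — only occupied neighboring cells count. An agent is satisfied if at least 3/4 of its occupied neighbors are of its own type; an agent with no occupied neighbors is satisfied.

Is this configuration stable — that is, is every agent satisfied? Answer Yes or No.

Row 1: (1,2)Q 1/1 ✓ · (1,3)Q 1/1 ✓
Row 2: (2,1)Q 0/0 ✓ · (2,5)Q 0/0 ✓
Row 3: (3,2)P 1/1 ✓ · (3,3)P 2/2 ✓ · (3,4)P 1/1 ✓
Row 4: (4,1)Q 0/1 ✗ · (4,5)Q 0/0 ✓
Row 5: (5,1)P 0/1 ✗ · (5,3)Q 1/2 ✗ · (5,4)Q 1/1 ✓
Row 6: (6,3)P 0/1 ✗ · (6,5)Q 0/0 ✓
For instance (4,1) has only 0/1 same-type neighbors, below 3/4.

No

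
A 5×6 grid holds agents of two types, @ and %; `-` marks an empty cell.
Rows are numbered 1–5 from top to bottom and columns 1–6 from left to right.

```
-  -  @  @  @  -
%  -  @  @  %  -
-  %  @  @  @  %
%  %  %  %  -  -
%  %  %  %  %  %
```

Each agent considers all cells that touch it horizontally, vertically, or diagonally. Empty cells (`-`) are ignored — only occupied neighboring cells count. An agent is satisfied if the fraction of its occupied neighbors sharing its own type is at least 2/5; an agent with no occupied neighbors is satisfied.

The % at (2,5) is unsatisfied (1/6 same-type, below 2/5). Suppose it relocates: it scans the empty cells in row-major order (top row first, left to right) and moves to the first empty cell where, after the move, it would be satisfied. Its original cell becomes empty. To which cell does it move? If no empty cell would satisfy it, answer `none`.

Vacating (2,5). Empty cells in order:
  (1,1): 1/1 same-type → satisfied — stop here.

(1,1)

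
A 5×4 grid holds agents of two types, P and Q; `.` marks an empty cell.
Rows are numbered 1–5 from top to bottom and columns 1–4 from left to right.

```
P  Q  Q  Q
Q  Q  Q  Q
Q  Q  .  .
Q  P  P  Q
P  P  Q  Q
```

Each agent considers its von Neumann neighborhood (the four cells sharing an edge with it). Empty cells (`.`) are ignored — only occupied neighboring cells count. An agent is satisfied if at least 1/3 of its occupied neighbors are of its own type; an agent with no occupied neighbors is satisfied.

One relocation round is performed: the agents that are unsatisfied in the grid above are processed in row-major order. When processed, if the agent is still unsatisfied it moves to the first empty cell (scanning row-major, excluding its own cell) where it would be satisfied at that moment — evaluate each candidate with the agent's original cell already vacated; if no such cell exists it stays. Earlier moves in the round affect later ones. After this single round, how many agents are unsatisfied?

0

Initially unsatisfied (in order): (1,1).
  (1,1) → (3,3).
Resulting grid:
. Q Q Q
Q Q Q Q
Q Q P .
Q P P Q
P P Q Q
All satisfied now.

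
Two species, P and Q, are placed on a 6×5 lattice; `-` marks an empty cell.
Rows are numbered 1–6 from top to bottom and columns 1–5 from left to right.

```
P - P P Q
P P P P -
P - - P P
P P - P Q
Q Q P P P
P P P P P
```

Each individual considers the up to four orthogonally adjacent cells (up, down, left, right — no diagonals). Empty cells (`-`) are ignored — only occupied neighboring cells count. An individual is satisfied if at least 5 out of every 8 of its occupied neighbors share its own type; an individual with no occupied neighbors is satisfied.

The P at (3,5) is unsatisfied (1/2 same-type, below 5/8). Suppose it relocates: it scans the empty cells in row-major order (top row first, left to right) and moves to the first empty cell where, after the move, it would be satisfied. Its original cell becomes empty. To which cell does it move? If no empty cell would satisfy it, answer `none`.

Vacating (3,5). Empty cells in order:
  (1,2): 3/3 same-type → satisfied — stop here.

(1,2)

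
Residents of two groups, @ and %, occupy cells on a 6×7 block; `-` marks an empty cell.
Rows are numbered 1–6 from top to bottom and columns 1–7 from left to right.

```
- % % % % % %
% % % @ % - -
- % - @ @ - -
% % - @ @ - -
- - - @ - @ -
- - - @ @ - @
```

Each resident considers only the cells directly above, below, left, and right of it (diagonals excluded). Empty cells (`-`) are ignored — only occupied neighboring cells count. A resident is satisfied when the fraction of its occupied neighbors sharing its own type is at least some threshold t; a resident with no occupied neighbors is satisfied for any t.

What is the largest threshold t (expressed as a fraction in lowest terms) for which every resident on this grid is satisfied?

(1,2)% 2/2
(1,3)% 3/3
(1,4)% 2/3
(1,5)% 3/3
(1,6)% 2/2
(1,7)% 1/1
(2,1)% 1/1
(2,2)% 4/4
(2,3)% 2/3
(2,4)@ 1/4
(2,5)% 1/3
(3,2)% 2/2
(3,4)@ 3/3
(3,5)@ 2/3
(4,1)% 1/1
(4,2)% 2/2
(4,4)@ 3/3
(4,5)@ 2/2
(5,4)@ 2/2
(5,6)@ — no occupied neighbors
(6,4)@ 2/2
(6,5)@ 1/1
(6,7)@ — no occupied neighbors
The smallest same-type fraction is 1/4 at (2,4), which reduces to 1/4. Any threshold above that leaves this resident unsatisfied.

1/4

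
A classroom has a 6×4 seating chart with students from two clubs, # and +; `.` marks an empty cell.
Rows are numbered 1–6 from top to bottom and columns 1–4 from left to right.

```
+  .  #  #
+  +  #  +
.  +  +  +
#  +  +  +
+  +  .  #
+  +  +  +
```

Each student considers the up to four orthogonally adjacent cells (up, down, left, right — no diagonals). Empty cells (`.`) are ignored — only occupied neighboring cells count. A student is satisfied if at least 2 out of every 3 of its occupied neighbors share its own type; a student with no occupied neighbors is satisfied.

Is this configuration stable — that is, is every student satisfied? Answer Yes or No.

No

Row 1: (1,1)+ 1/1 ok · (1,3)# 2/2 ok · (1,4)# 1/2 unhappy
Row 2: (2,1)+ 2/2 ok · (2,2)+ 2/3 ok · (2,3)# 1/4 unhappy · (2,4)+ 1/3 unhappy
Row 3: (3,2)+ 3/3 ok · (3,3)+ 3/4 ok · (3,4)+ 3/3 ok
Row 4: (4,1)# 0/2 unhappy · (4,2)+ 3/4 ok · (4,3)+ 3/3 ok · (4,4)+ 2/3 ok
Row 5: (5,1)+ 2/3 ok · (5,2)+ 3/3 ok · (5,4)# 0/2 unhappy
Row 6: (6,1)+ 2/2 ok · (6,2)+ 3/3 ok · (6,3)+ 2/2 ok · (6,4)+ 1/2 unhappy
For instance (1,4) has only 1/2 same-type neighbors, below 2/3.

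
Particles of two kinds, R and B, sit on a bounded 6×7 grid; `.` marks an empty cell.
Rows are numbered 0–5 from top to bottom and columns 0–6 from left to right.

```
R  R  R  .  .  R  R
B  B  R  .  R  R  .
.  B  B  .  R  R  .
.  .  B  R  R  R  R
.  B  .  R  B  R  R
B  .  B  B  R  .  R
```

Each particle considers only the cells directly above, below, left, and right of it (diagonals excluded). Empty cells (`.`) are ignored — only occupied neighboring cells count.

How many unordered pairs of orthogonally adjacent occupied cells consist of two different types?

11

Scan each occupied cell's neighbors to the right and below so each pair is counted once.
From row 0: 2 unlike of 7 pairs (running 2/7).
From row 1: 2 unlike of 7 pairs (running 4/14).
From row 2: 0 unlike of 5 pairs (running 4/19).
From row 3: 2 unlike of 8 pairs (running 6/27).
From row 4: 4 unlike of 6 pairs (running 10/33).
From row 5: 1 unlike of 2 pairs (running 11/35).
Total adjacent occupied pairs: 35; unlike-type pairs: 11.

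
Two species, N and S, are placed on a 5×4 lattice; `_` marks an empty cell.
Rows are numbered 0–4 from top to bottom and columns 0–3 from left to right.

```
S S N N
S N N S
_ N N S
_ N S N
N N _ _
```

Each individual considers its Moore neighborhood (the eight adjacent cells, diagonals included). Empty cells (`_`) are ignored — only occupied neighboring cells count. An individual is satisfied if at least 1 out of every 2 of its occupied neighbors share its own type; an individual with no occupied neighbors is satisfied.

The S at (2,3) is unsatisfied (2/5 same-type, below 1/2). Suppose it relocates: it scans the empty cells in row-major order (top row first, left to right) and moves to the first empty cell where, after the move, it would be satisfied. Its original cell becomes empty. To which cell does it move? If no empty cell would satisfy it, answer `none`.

(4,3)

Vacating (2,3). Empty cells in order:
  (2,0): 1/4 same-type → still unsatisfied.
  (3,0): 0/4 same-type → still unsatisfied.
  (4,2): 1/4 same-type → still unsatisfied.
  (4,3): 1/2 same-type → satisfied — stop here.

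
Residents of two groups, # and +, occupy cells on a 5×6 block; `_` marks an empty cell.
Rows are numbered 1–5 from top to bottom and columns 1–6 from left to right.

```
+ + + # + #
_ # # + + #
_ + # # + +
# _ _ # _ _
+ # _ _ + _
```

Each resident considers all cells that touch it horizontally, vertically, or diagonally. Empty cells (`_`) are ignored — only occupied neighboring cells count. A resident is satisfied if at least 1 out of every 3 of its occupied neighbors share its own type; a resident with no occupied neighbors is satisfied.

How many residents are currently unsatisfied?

Row 1: (1,1)+ 1/2 ok · (1,2)+ 2/4 ok · (1,3)+ 2/5 ok · (1,4)# 1/5 unhappy · (1,5)+ 2/5 ok · (1,6)# 1/3 ok
Row 2: (2,2)# 2/6 ok · (2,3)# 4/8 ok · (2,4)+ 4/8 ok · (2,5)+ 4/8 ok · (2,6)# 1/5 unhappy
Row 3: (3,2)+ 0/4 unhappy · (3,3)# 4/6 ok · (3,4)# 3/6 ok · (3,5)+ 3/6 ok · (3,6)+ 2/3 ok
Row 4: (4,1)# 1/3 ok · (4,4)# 2/4 ok
Row 5: (5,1)+ 0/2 unhappy · (5,2)# 1/2 ok · (5,5)+ 0/1 unhappy
Unsatisfied: (1,4), (2,6), (3,2), (5,1), (5,5) — 5 in total.

5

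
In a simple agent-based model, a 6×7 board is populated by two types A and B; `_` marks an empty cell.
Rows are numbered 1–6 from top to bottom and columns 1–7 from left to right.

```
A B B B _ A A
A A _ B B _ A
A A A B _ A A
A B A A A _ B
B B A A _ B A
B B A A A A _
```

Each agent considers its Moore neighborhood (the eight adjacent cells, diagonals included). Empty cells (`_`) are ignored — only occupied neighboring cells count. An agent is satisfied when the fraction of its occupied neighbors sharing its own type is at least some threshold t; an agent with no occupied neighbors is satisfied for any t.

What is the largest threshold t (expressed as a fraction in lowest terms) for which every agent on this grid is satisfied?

1/5

(1,1)A 2/3
(1,2)B 1/4
(1,3)B 3/4
(1,4)B 3/3
(1,6)A 2/3
(1,7)A 2/2
(2,1)A 4/5
(2,2)A 5/7
(2,4)B 4/5
(2,5)B 3/5
(2,7)A 4/4
(3,1)A 4/5
(3,2)A 6/7
(3,3)A 4/7
(3,4)B 2/6
(3,6)A 3/5
(3,7)A 2/3
(4,1)A 2/5
(4,2)B 2/8
(4,3)A 5/8
(4,4)A 5/6
(4,5)A 3/5
(4,7)B 1/4
(5,1)B 4/5
(5,2)B 4/8
(5,3)A 5/8
(5,4)A 7/7
(5,6)B 1/5
(5,7)A 1/3
(6,1)B 3/3
(6,2)B 3/5
(6,3)A 3/5
(6,4)A 4/4
(6,5)A 3/4
(6,6)A 2/3
The smallest same-type fraction is 1/5 at (5,6), which reduces to 1/5. Any threshold above that leaves this agent unsatisfied.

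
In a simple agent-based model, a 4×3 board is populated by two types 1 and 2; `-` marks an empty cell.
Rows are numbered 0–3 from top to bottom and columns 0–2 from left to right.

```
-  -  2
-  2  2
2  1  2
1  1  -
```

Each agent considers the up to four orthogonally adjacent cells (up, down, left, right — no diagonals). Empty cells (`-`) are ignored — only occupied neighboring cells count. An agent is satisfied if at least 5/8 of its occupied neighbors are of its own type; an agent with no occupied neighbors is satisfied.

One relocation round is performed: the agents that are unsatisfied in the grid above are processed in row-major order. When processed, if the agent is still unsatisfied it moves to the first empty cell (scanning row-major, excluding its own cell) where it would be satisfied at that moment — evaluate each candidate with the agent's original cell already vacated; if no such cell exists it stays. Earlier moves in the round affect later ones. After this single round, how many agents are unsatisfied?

0

Initially unsatisfied (in order): (1,1), (2,0), (2,1), (2,2), (3,0).
  (1,1) → (0,0).
  (2,0) → (0,1).
  (2,1) → (2,0).
  (2,2): now satisfied by earlier moves; stays.
  (3,0): now satisfied by earlier moves; stays.
Resulting grid:
2 2 2
- - 2
1 - 2
1 1 -
All satisfied now.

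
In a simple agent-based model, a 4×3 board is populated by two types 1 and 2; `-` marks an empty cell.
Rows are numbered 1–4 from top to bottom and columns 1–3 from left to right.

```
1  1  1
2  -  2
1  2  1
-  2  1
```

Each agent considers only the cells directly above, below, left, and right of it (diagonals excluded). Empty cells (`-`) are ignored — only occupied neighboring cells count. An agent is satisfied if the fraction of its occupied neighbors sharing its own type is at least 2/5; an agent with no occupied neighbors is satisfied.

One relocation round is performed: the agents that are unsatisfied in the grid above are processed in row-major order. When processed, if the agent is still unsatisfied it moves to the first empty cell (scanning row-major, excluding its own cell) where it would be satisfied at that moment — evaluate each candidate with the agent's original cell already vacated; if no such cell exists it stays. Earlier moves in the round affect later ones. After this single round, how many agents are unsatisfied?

Initially unsatisfied (in order): (2,1), (2,3), (3,1), (3,2), (3,3).
  (2,1) → (2,2).
  (2,3) → (4,1).
  (3,1) → (2,1).
  (3,2): now satisfied by earlier moves; stays.
  (3,3): now satisfied by earlier moves; stays.
Resulting grid:
1 1 1
1 2 -
- 2 1
2 2 1
Unsatisfied now: (2,2).

1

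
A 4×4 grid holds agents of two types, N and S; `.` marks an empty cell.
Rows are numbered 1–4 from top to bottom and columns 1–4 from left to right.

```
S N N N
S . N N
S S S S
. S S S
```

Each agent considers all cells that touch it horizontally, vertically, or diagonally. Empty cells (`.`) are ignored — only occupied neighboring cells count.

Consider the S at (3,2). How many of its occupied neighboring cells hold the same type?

Occupied neighbors of (3,2): (2,1)=S, (2,3)=N, (3,1)=S, (3,3)=S, (4,2)=S, (4,3)=S.
Same type (S): 5 of 6.

5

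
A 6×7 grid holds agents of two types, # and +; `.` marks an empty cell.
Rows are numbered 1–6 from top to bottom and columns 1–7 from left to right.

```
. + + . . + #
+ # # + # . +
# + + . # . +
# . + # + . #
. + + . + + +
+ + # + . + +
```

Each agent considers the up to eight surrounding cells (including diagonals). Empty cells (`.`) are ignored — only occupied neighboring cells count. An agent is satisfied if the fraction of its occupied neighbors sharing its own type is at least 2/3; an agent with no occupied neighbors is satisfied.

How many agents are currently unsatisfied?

19

(1,2)+ 2/4 unhappy
(1,3)+ 2/4 unhappy
(1,6)+ 1/3 unhappy
(1,7)# 0/2 unhappy
(2,1)+ 2/4 unhappy
(2,2)# 2/7 unhappy
(2,3)# 1/6 unhappy
(2,4)+ 2/5 unhappy
(2,5)# 1/3 unhappy
(2,7)+ 2/3 ok
(3,1)# 2/4 unhappy
(3,2)+ 3/7 unhappy
(3,3)+ 3/6 unhappy
(3,5)# 2/4 unhappy
(3,7)+ 1/2 unhappy
(4,1)# 1/3 unhappy
(4,3)+ 4/5 ok
(4,4)# 1/6 unhappy
(4,5)+ 2/4 unhappy
(4,7)# 0/3 unhappy
(5,2)+ 4/6 ok
(5,3)+ 4/6 ok
(5,5)+ 4/5 ok
(5,6)+ 5/6 ok
(5,7)+ 3/4 ok
(6,1)+ 2/2 ok
(6,2)+ 3/4 ok
(6,3)# 0/4 unhappy
(6,4)+ 2/3 ok
(6,6)+ 4/4 ok
(6,7)+ 3/3 ok
Unsatisfied: (1,2), (1,3), (1,6), (1,7), (2,1), (2,2), (2,3), (2,4), (2,5), (3,1), (3,2), (3,3), (3,5), (3,7), (4,1), (4,4), (4,5), (4,7), (6,3) — 19 in total.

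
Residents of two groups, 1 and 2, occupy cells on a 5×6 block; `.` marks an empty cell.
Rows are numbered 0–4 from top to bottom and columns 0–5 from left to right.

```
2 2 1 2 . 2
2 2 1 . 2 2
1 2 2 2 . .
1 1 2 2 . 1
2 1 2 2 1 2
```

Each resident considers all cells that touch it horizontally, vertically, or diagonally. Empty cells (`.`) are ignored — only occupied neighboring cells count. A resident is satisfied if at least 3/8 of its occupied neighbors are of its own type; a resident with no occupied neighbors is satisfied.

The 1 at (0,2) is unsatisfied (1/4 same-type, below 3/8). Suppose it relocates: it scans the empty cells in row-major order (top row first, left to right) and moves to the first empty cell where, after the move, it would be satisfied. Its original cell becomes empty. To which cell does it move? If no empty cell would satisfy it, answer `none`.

none

Vacating (0,2). Empty cells in order:
  (0,4): 0/4 same-type → still unsatisfied.
  (1,3): 1/5 same-type → still unsatisfied.
  (2,4): 1/5 same-type → still unsatisfied.
  (2,5): 1/3 same-type → still unsatisfied.
  (3,4): 2/6 same-type → still unsatisfied.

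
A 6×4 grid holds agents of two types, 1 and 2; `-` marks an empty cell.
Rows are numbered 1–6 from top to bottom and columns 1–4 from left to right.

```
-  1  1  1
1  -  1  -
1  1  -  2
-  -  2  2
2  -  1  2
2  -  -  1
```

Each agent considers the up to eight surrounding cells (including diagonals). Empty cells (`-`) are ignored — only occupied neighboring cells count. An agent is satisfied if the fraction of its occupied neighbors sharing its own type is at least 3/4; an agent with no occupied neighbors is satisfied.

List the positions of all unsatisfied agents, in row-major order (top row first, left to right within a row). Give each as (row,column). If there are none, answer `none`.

(1,2)1 3/3 ok
(1,3)1 3/3 ok
(1,4)1 2/2 ok
(2,1)1 3/3 ok
(2,3)1 4/5 ok
(3,1)1 2/2 ok
(3,2)1 3/4 ok
(3,4)2 2/3 unhappy
(4,3)2 3/5 unhappy
(4,4)2 3/4 ok
(5,1)2 1/1 ok
(5,3)1 1/4 unhappy
(5,4)2 2/4 unhappy
(6,1)2 1/1 ok
(6,4)1 1/2 unhappy

(3,4), (4,3), (5,3), (5,4), (6,4)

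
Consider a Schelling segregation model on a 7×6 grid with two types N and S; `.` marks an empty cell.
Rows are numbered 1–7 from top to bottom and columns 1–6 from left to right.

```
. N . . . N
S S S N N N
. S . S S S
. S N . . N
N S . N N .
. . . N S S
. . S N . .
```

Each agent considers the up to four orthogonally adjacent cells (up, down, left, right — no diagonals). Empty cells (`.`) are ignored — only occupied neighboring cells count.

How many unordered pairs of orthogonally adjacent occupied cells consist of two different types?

Scan each occupied cell's neighbors to the right and below so each pair is counted once.
Row 1: N(1,2)–S(2,2)≠ N(1,6)–N(2,6)=  → 1/2 unlike.
Row 2: S(2,1)–S(2,2)= S(2,2)–S(2,3)= S(2,2)–S(3,2)= S(2,3)–N(2,4)≠ N(2,4)–N(2,5)= N(2,4)–S(3,4)≠ N(2,5)–N(2,6)= N(2,5)–S(3,5)≠ N(2,6)–S(3,6)≠  → 4/9 unlike.
Row 3: S(3,2)–S(4,2)= S(3,4)–S(3,5)= S(3,5)–S(3,6)= S(3,6)–N(4,6)≠  → 1/4 unlike.
Row 4: S(4,2)–N(4,3)≠ S(4,2)–S(5,2)=  → 1/2 unlike.
Row 5: N(5,1)–S(5,2)≠ N(5,4)–N(5,5)= N(5,4)–N(6,4)= N(5,5)–S(6,5)≠  → 2/4 unlike.
Row 6: N(6,4)–S(6,5)≠ N(6,4)–N(7,4)= S(6,5)–S(6,6)=  → 1/3 unlike.
Row 7: S(7,3)–N(7,4)≠  → 1/1 unlike.
Total adjacent occupied pairs: 25; unlike-type pairs: 11.

11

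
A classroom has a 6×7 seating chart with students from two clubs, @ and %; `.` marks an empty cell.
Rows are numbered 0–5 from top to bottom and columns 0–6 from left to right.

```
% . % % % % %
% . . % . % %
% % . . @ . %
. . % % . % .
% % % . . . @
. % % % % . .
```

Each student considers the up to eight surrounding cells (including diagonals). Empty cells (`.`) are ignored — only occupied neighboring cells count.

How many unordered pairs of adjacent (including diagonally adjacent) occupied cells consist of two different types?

Scan each occupied cell's neighbors to the right and below (and the two forward diagonals) so each pair is counted once.
Row 0: %(0,0)–%(1,0)= %(0,2)–%(0,3)= %(0,2)–%(1,3)= %(0,3)–%(0,4)= %(0,3)–%(1,3)= %(0,4)–%(0,5)= %(0,4)–%(1,5)= %(0,4)–%(1,3)= %(0,5)–%(0,6)= %(0,5)–%(1,5)= %(0,5)–%(1,6)= %(0,6)–%(1,6)= %(0,6)–%(1,5)=  → 0/13 unlike.
Row 1: %(1,0)–%(2,0)= %(1,0)–%(2,1)= %(1,3)–@(2,4)≠ %(1,5)–%(1,6)= %(1,5)–%(2,6)= %(1,5)–@(2,4)≠ %(1,6)–%(2,6)=  → 2/7 unlike.
Row 2: %(2,0)–%(2,1)= %(2,1)–%(3,2)= @(2,4)–%(3,5)≠ @(2,4)–%(3,3)≠ %(2,6)–%(3,5)=  → 2/5 unlike.
Row 3: %(3,2)–%(3,3)= %(3,2)–%(4,2)= %(3,2)–%(4,1)= %(3,3)–%(4,2)= %(3,5)–@(4,6)≠  → 1/5 unlike.
Row 4: %(4,0)–%(4,1)= %(4,0)–%(5,1)= %(4,1)–%(4,2)= %(4,1)–%(5,1)= %(4,1)–%(5,2)= %(4,2)–%(5,2)= %(4,2)–%(5,3)= %(4,2)–%(5,1)=  → 0/8 unlike.
Row 5: %(5,1)–%(5,2)= %(5,2)–%(5,3)= %(5,3)–%(5,4)=  → 0/3 unlike.
Total adjacent occupied pairs: 41; unlike-type pairs: 5.

5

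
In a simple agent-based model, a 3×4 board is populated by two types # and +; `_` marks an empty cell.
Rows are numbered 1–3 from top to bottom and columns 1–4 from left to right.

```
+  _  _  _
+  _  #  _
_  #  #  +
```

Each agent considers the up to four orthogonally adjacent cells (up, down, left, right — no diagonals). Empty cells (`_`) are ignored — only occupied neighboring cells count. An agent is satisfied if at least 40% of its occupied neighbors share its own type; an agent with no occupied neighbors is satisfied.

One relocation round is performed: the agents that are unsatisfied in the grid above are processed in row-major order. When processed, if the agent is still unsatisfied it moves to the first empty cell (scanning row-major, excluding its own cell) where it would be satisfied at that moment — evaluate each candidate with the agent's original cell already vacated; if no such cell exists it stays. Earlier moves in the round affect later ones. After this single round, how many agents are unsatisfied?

0

Initially unsatisfied (in order): (3,4).
  (3,4) → (1,2).
Resulting grid:
+ + _ _
+ _ # _
_ # # _
All satisfied now.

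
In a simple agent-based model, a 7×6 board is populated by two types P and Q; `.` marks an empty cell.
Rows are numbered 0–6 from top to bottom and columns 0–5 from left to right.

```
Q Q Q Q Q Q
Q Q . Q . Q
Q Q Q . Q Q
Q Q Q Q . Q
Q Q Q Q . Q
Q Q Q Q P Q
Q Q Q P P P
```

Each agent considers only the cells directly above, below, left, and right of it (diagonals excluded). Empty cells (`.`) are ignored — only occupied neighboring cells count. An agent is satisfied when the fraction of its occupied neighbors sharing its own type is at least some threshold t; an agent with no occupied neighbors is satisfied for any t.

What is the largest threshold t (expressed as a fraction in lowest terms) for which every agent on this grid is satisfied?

(0,0)Q 2/2
(0,1)Q 3/3
(0,2)Q 2/2
(0,3)Q 3/3
(0,4)Q 2/2
(0,5)Q 2/2
(1,0)Q 3/3
(1,1)Q 3/3
(1,3)Q 1/1
(1,5)Q 2/2
(2,0)Q 3/3
(2,1)Q 4/4
(2,2)Q 2/2
(2,4)Q 1/1
(2,5)Q 3/3
(3,0)Q 3/3
(3,1)Q 4/4
(3,2)Q 4/4
(3,3)Q 2/2
(3,5)Q 2/2
(4,0)Q 3/3
(4,1)Q 4/4
(4,2)Q 4/4
(4,3)Q 3/3
(4,5)Q 2/2
(5,0)Q 3/3
(5,1)Q 4/4
(5,2)Q 4/4
(5,3)Q 2/4
(5,4)P 1/3
(5,5)Q 1/3
(6,0)Q 2/2
(6,1)Q 3/3
(6,2)Q 2/3
(6,3)P 1/3
(6,4)P 3/3
(6,5)P 1/2
The smallest same-type fraction is 1/3 at (5,4), which reduces to 1/3. Any threshold above that leaves this agent unsatisfied.

1/3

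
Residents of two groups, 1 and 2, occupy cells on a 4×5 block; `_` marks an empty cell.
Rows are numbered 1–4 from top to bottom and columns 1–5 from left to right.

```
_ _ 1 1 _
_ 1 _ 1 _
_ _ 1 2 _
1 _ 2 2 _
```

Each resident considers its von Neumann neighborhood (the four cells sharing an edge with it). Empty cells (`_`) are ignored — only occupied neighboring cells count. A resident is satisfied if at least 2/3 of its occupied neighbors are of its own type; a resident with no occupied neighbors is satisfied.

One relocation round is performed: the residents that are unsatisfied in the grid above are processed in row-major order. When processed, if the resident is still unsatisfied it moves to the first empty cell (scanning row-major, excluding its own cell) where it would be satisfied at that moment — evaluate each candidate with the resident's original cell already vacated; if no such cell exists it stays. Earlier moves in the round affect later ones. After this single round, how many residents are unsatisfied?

Initially unsatisfied (in order): (2,4), (3,3), (3,4), (4,3).
  (2,4) → (1,1).
  (3,3) → (1,2).
  (3,4): now satisfied by earlier moves; stays.
  (4,3): now satisfied by earlier moves; stays.
Resulting grid:
1 1 1 1 _
_ 1 _ _ _
_ _ _ 2 _
1 _ 2 2 _
All satisfied now.

0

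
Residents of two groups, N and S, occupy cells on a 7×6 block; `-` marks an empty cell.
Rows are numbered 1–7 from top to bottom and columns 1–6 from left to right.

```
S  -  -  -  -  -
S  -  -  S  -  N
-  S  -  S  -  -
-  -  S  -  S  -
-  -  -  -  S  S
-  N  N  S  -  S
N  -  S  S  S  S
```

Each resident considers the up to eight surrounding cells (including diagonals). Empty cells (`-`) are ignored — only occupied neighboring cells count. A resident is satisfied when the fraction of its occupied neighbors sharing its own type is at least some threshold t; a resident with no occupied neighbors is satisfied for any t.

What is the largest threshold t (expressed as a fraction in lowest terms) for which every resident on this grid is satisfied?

Row 1: (1,1)S 1/1
Row 2: (2,1)S 2/2 · (2,4)S 1/1 · (2,6)N — no occupied neighbors
Row 3: (3,2)S 2/2 · (3,4)S 3/3
Row 4: (4,3)S 2/2 · (4,5)S 3/3
Row 5: (5,5)S 4/4 · (5,6)S 3/3
Row 6: (6,2)N 2/3 · (6,3)N 1/4 · (6,4)S 4/5 · (6,6)S 4/4
Row 7: (7,1)N 1/1 · (7,3)S 2/4 · (7,4)S 3/4 · (7,5)S 4/4 · (7,6)S 2/2
The smallest same-type fraction is 1/4 at (6,3), which reduces to 1/4. Any threshold above that leaves this resident unsatisfied.

1/4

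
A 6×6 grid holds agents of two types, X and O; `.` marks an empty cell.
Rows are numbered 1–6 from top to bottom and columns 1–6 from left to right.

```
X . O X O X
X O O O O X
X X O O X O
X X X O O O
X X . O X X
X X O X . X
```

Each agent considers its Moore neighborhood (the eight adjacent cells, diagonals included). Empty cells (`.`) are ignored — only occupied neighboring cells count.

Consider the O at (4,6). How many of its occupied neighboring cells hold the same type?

2

Occupied neighbors of (4,6): (3,5)=X, (3,6)=O, (4,5)=O, (5,5)=X, (5,6)=X.
Same type (O): 2 of 5.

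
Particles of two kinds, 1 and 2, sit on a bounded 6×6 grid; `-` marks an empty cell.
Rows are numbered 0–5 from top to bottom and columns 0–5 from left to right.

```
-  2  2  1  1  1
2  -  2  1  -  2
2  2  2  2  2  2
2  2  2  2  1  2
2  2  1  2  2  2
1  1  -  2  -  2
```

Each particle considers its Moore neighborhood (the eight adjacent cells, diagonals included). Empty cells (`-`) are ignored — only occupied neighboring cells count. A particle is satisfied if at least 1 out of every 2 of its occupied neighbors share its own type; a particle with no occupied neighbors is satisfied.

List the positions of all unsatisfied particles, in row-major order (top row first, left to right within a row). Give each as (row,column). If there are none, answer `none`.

Row 0: (0,1)2 3/3 ✓ · (0,2)2 2/4 ✓ · (0,3)1 2/4 ✓ · (0,4)1 3/4 ✓ · (0,5)1 1/2 ✓
Row 1: (1,0)2 3/3 ✓ · (1,2)2 5/7 ✓ · (1,3)1 2/7 ✗ · (1,5)2 2/4 ✓
Row 2: (2,0)2 4/4 ✓ · (2,1)2 7/7 ✓ · (2,2)2 6/7 ✓ · (2,3)2 5/7 ✓ · (2,4)2 5/7 ✓ · (2,5)2 3/4 ✓
Row 3: (3,0)2 5/5 ✓ · (3,1)2 7/8 ✓ · (3,2)2 7/8 ✓ · (3,3)2 6/8 ✓ · (3,4)1 0/8 ✗ · (3,5)2 4/5 ✓
Row 4: (4,0)2 3/5 ✓ · (4,1)2 4/7 ✓ · (4,2)1 1/7 ✗ · (4,3)2 4/6 ✓ · (4,4)2 6/7 ✓ · (4,5)2 3/4 ✓
Row 5: (5,0)1 1/3 ✗ · (5,1)1 2/4 ✓ · (5,3)2 2/3 ✓ · (5,5)2 2/2 ✓

(1,3), (3,4), (4,2), (5,0)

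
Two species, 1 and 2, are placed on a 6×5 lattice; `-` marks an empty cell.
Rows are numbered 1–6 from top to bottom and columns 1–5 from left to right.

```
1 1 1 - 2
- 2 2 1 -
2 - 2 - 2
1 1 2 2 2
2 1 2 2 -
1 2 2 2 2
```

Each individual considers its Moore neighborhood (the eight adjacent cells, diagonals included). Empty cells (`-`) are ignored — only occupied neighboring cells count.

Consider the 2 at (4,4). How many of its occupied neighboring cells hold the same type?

6

Occupied neighbors of (4,4): (3,3)=2, (3,5)=2, (4,3)=2, (4,5)=2, (5,3)=2, (5,4)=2.
Same type (2): 6 of 6.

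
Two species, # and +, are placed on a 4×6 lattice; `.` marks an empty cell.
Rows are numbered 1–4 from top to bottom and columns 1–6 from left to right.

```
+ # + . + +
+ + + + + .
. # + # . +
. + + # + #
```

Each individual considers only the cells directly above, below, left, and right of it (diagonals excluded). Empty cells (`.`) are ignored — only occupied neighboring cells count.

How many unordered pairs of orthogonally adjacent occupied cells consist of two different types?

12

Scan each occupied cell's neighbors to the right and below so each pair is counted once.
Row 1: +(1,1)–#(1,2)≠ +(1,1)–+(2,1)= #(1,2)–+(1,3)≠ #(1,2)–+(2,2)≠ +(1,3)–+(2,3)= +(1,5)–+(1,6)= +(1,5)–+(2,5)=  → 3/7 unlike.
Row 2: +(2,1)–+(2,2)= +(2,2)–+(2,3)= +(2,2)–#(3,2)≠ +(2,3)–+(2,4)= +(2,3)–+(3,3)= +(2,4)–+(2,5)= +(2,4)–#(3,4)≠  → 2/7 unlike.
Row 3: #(3,2)–+(3,3)≠ #(3,2)–+(4,2)≠ +(3,3)–#(3,4)≠ +(3,3)–+(4,3)= #(3,4)–#(4,4)= +(3,6)–#(4,6)≠  → 4/6 unlike.
Row 4: +(4,2)–+(4,3)= +(4,3)–#(4,4)≠ #(4,4)–+(4,5)≠ +(4,5)–#(4,6)≠  → 3/4 unlike.
Total adjacent occupied pairs: 24; unlike-type pairs: 12.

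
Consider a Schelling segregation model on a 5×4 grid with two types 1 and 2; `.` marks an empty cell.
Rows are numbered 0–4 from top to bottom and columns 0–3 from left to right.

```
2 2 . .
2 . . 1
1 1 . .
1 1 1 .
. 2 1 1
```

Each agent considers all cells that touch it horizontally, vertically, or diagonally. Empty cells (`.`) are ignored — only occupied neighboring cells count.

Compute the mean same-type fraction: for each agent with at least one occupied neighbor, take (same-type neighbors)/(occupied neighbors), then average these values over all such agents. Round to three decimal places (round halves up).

Row 0: (0,0)2 2/2 · (0,1)2 2/2
Row 1: (1,0)2 2/4 · (1,3)1 — no occupied neighbors
Row 2: (2,0)1 3/4 · (2,1)1 4/5
Row 3: (3,0)1 3/4 · (3,1)1 5/6 · (3,2)1 4/5
Row 4: (4,1)2 0/4 · (4,2)1 3/4 · (4,3)1 2/2
Sum over 11 agents: 2/2 + 2/2 + 2/4 + 3/4 + 4/5 + 3/4 + 5/6 + 4/5 + 0/4 + 3/4 + 2/2 = 491/60; mean = 491/60 ÷ 11 = 491/660 = 0.743939… → 0.744.

0.744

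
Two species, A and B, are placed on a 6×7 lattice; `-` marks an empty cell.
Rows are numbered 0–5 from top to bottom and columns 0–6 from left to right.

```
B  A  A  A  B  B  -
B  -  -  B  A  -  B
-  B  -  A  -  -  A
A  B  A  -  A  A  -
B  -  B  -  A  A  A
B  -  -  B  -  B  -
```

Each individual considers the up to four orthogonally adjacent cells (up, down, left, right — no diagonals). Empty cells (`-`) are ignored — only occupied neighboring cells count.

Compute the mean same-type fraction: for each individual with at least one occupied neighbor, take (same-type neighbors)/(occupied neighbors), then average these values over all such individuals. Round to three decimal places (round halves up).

(0,0)B 1/2
(0,1)A 1/2
(0,2)A 2/2
(0,3)A 1/3
(0,4)B 1/3
(0,5)B 1/1
(1,0)B 1/1
(1,3)B 0/3
(1,4)A 0/2
(1,6)B 0/1
(2,1)B 1/1
(2,3)A 0/1
(2,6)A 0/1
(3,0)A 0/2
(3,1)B 1/3
(3,2)A 0/2
(3,4)A 2/2
(3,5)A 2/2
(4,0)B 1/2
(4,2)B 0/1
(4,4)A 2/2
(4,5)A 3/4
(4,6)A 1/1
(5,0)B 1/1
(5,3)B — no occupied neighbors
(5,5)B 0/1
Sum over 25 individuals: 1/2 + 1/2 + 2/2 + 1/3 + 1/3 + 1/1 + 1/1 + 0/3 + 0/2 + 0/1 + 1/1 + 0/1 + 0/1 + 0/2 + 1/3 + 0/2 + 2/2 + 2/2 + 1/2 + 0/1 + 2/2 + 3/4 + 1/1 + 1/1 + 0/1 = 49/4; mean = 49/4 ÷ 25 = 49/100 = 0.49 → 0.490.

0.490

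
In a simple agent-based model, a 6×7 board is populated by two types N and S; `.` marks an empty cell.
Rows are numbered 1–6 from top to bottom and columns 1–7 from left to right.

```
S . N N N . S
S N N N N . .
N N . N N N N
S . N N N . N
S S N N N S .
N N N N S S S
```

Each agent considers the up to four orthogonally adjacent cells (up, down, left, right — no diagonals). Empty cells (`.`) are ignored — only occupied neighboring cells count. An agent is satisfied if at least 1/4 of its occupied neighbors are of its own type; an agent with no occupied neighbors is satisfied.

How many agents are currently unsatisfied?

Row 1: (1,1)S 1/1 ✓ · (1,3)N 2/2 ✓ · (1,4)N 3/3 ✓ · (1,5)N 2/2 ✓ · (1,7)S 0/0 ✓
Row 2: (2,1)S 1/3 ✓ · (2,2)N 2/3 ✓ · (2,3)N 3/3 ✓ · (2,4)N 4/4 ✓ · (2,5)N 3/3 ✓
Row 3: (3,1)N 1/3 ✓ · (3,2)N 2/2 ✓ · (3,4)N 3/3 ✓ · (3,5)N 4/4 ✓ · (3,6)N 2/2 ✓ · (3,7)N 2/2 ✓
Row 4: (4,1)S 1/2 ✓ · (4,3)N 2/2 ✓ · (4,4)N 4/4 ✓ · (4,5)N 3/3 ✓ · (4,7)N 1/1 ✓
Row 5: (5,1)S 2/3 ✓ · (5,2)S 1/3 ✓ · (5,3)N 3/4 ✓ · (5,4)N 4/4 ✓ · (5,5)N 2/4 ✓ · (5,6)S 1/2 ✓
Row 6: (6,1)N 1/2 ✓ · (6,2)N 2/3 ✓ · (6,3)N 3/3 ✓ · (6,4)N 2/3 ✓ · (6,5)S 1/3 ✓ · (6,6)S 3/3 ✓ · (6,7)S 1/1 ✓
Every one meets the threshold.

0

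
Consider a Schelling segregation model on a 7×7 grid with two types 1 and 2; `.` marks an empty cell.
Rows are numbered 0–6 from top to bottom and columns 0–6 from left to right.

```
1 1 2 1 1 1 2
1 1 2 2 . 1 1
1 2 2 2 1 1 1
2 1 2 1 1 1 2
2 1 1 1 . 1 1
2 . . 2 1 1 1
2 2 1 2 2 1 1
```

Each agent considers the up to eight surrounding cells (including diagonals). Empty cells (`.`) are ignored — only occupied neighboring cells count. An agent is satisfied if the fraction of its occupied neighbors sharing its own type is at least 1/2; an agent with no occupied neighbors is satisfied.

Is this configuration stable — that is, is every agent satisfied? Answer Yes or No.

(0,0)1 3/3 ✓
(0,1)1 3/5 ✓
(0,2)2 2/5 ✗
(0,3)1 1/4 ✗
(0,4)1 3/4 ✓
(0,5)1 3/4 ✓
(0,6)2 0/3 ✗
(1,0)1 4/5 ✓
(1,1)1 4/8 ✓
(1,2)2 5/8 ✓
(1,3)2 4/7 ✓
(1,5)1 6/7 ✓
(1,6)1 4/5 ✓
(2,0)1 3/5 ✓
(2,1)2 4/8 ✓
(2,2)2 5/8 ✓
(2,3)2 4/7 ✓
(2,4)1 5/7 ✓
(2,5)1 6/7 ✓
(2,6)1 4/5 ✓
(3,0)2 2/5 ✗
(3,1)1 3/8 ✗
(3,2)2 3/8 ✗
(3,3)1 4/7 ✓
(3,4)1 6/7 ✓
(3,5)1 6/7 ✓
(3,6)2 0/5 ✗
(4,0)2 2/4 ✓
(4,1)1 2/6 ✗
(4,2)1 4/6 ✓
(4,3)1 4/6 ✓
(4,5)1 6/7 ✓
(4,6)1 4/5 ✓
(5,0)2 3/4 ✓
(5,3)2 2/6 ✗
(5,4)1 4/7 ✓
(5,5)1 6/7 ✓
(5,6)1 5/5 ✓
(6,0)2 2/2 ✓
(6,1)2 2/3 ✓
(6,2)1 0/3 ✗
(6,3)2 2/4 ✓
(6,4)2 2/5 ✗
(6,5)1 4/5 ✓
(6,6)1 3/3 ✓
For instance (0,2) has only 2/5 same-type neighbors, below 1/2.

No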